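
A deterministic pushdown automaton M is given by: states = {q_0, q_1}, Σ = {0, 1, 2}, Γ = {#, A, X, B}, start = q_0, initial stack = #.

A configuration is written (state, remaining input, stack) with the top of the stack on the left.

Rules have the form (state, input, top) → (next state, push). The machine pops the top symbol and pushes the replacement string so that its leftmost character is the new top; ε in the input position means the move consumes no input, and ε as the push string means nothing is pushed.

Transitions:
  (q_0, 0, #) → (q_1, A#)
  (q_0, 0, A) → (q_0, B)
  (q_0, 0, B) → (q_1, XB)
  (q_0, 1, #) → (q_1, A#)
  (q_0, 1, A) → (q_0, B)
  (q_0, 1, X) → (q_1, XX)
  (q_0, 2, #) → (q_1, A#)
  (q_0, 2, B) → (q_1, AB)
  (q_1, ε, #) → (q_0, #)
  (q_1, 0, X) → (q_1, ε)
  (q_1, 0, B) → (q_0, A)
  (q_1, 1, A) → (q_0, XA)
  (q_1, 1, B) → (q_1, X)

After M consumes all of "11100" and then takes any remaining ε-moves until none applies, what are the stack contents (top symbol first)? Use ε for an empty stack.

A#

(q_0, 11100, #)
  read 1, top #: go to q_1, push A# → (q_1, 1100, A#)
  read 1, top A: go to q_0, push XA → (q_0, 100, XA#)
  read 1, top X: go to q_1, push XX → (q_1, 00, XXA#)
  read 0, top X: go to q_1, push ε → (q_1, 0, XA#)
  read 0, top X: go to q_1, push ε → (q_1, ε, A#)
All input consumed in state q_1 with stack A#.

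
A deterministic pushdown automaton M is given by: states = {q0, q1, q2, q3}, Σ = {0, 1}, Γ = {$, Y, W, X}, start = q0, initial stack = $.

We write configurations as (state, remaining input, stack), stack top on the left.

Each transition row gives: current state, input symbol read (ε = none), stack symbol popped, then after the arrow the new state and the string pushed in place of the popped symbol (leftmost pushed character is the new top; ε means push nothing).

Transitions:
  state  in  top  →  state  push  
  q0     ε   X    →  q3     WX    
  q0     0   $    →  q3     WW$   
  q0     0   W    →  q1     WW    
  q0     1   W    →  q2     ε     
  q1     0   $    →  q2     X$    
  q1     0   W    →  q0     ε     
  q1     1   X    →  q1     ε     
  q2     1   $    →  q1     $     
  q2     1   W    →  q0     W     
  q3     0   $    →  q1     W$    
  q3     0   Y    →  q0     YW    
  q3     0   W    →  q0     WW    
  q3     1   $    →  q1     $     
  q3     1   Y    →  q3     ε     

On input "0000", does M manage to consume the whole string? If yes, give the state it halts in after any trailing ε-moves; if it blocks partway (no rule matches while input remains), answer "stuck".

q0

(q0, 0000, $)
  read 0, top $: go to q3, push WW$ → (q3, 000, WW$)
  read 0, top W: go to q0, push WW → (q0, 00, WWW$)
  read 0, top W: go to q1, push WW → (q1, 0, WWWW$)
  read 0, top W: go to q0, push ε → (q0, ε, WWW$)
All input consumed; M is in state q0.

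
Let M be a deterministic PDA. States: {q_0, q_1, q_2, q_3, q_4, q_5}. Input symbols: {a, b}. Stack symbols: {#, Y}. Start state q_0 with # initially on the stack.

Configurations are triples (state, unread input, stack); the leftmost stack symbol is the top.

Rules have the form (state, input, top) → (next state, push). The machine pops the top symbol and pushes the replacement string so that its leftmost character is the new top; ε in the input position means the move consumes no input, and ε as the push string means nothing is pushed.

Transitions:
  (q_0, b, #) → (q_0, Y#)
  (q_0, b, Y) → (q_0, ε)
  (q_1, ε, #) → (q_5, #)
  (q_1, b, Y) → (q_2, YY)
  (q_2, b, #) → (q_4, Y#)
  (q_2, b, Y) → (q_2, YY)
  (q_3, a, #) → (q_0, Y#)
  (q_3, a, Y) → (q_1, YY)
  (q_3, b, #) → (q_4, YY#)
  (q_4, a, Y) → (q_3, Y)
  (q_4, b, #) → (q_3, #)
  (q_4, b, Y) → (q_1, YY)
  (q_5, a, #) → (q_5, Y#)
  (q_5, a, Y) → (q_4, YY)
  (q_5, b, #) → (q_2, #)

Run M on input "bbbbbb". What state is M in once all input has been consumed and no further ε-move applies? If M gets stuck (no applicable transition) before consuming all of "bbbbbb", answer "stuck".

(q_0, bbbbbb, #)
  read b, top #: go to q_0, push Y# → (q_0, bbbbb, Y#)
  read b, top Y: go to q_0, push ε → (q_0, bbbb, #)
  read b, top #: go to q_0, push Y# → (q_0, bbb, Y#)
  read b, top Y: go to q_0, push ε → (q_0, bb, #)
  read b, top #: go to q_0, push Y# → (q_0, b, Y#)
  read b, top Y: go to q_0, push ε → (q_0, ε, #)
All input consumed; M is in state q_0.

q_0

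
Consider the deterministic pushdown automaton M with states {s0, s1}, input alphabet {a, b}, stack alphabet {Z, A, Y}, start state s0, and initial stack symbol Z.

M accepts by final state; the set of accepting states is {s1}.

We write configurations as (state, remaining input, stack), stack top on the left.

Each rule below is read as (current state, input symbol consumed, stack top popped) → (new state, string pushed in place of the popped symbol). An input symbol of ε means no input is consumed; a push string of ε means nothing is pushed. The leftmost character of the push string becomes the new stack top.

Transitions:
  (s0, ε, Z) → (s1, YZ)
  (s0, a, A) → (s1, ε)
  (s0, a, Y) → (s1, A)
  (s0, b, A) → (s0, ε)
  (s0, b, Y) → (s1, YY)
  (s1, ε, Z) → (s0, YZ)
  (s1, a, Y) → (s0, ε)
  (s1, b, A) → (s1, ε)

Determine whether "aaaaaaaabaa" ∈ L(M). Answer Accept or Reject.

Reject

(s0, aaaaaaaabaa, Z)
  ε-move, top Z: go to s1, push YZ → (s1, aaaaaaaabaa, YZ)
  read a, top Y: go to s0, push ε → (s0, aaaaaaabaa, Z)
  ε-move, top Z: go to s1, push YZ → (s1, aaaaaaabaa, YZ)
  read a, top Y: go to s0, push ε → (s0, aaaaaabaa, Z)
  ε-move, top Z: go to s1, push YZ → (s1, aaaaaabaa, YZ)
  read a, top Y: go to s0, push ε → (s0, aaaaabaa, Z)
  ε-move, top Z: go to s1, push YZ → (s1, aaaaabaa, YZ)
  read a, top Y: go to s0, push ε → (s0, aaaabaa, Z)
  ε-move, top Z: go to s1, push YZ → (s1, aaaabaa, YZ)
  read a, top Y: go to s0, push ε → (s0, aaabaa, Z)
  ε-move, top Z: go to s1, push YZ → (s1, aaabaa, YZ)
  read a, top Y: go to s0, push ε → (s0, aabaa, Z)
  ε-move, top Z: go to s1, push YZ → (s1, aabaa, YZ)
  read a, top Y: go to s0, push ε → (s0, abaa, Z)
  ε-move, top Z: go to s1, push YZ → (s1, abaa, YZ)
  read a, top Y: go to s0, push ε → (s0, baa, Z)
  ε-move, top Z: go to s1, push YZ → (s1, baa, YZ)
No transition applies at (s1, baa, YZ); input not fully consumed.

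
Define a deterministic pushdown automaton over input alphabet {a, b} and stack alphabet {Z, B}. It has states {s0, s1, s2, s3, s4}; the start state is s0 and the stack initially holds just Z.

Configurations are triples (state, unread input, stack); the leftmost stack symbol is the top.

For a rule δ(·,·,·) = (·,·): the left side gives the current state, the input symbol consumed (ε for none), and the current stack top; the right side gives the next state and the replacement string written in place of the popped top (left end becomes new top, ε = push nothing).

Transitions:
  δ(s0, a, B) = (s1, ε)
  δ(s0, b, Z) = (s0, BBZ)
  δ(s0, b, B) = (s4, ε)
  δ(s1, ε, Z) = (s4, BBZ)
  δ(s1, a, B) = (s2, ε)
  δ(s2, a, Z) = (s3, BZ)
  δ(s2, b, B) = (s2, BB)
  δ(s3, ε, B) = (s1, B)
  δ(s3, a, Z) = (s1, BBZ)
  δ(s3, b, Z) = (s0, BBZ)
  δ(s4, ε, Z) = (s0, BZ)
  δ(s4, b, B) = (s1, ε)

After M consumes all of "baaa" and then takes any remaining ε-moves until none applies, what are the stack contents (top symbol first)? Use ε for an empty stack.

BZ

(s0, baaa, Z)
  read b, top Z: go to s0, push BBZ → (s0, aaa, BBZ)
  read a, top B: go to s1, push ε → (s1, aa, BZ)
  read a, top B: go to s2, push ε → (s2, a, Z)
  read a, top Z: go to s3, push BZ → (s3, ε, BZ)
  ε-move, top B: go to s1, push B → (s1, ε, BZ)
All input consumed in state s1 with stack BZ.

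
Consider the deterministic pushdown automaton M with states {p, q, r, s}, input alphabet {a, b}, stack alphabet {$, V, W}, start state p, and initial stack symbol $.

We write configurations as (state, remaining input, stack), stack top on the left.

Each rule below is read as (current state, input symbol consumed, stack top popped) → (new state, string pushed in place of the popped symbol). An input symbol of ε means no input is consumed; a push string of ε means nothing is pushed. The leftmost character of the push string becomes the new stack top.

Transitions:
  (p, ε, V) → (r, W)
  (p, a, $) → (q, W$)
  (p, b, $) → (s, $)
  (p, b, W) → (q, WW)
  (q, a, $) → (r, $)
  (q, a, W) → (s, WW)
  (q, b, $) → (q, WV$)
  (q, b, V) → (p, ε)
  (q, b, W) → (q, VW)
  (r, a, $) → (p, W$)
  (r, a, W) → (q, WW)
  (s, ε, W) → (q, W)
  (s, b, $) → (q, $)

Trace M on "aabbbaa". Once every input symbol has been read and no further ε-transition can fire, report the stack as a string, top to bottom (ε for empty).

(p, aabbbaa, $)
  read a, top $: go to q, push W$ → (q, abbbaa, W$)
  read a, top W: go to s, push WW → (s, bbbaa, WW$)
  ε-move, top W: go to q, push W → (q, bbbaa, WW$)
  read b, top W: go to q, push VW → (q, bbaa, VWW$)
  read b, top V: go to p, push ε → (p, baa, WW$)
  read b, top W: go to q, push WW → (q, aa, WWW$)
  read a, top W: go to s, push WW → (s, a, WWWW$)
  ε-move, top W: go to q, push W → (q, a, WWWW$)
  read a, top W: go to s, push WW → (s, ε, WWWWW$)
  ε-move, top W: go to q, push W → (q, ε, WWWWW$)
All input consumed in state q with stack WWWWW$.

WWWWW$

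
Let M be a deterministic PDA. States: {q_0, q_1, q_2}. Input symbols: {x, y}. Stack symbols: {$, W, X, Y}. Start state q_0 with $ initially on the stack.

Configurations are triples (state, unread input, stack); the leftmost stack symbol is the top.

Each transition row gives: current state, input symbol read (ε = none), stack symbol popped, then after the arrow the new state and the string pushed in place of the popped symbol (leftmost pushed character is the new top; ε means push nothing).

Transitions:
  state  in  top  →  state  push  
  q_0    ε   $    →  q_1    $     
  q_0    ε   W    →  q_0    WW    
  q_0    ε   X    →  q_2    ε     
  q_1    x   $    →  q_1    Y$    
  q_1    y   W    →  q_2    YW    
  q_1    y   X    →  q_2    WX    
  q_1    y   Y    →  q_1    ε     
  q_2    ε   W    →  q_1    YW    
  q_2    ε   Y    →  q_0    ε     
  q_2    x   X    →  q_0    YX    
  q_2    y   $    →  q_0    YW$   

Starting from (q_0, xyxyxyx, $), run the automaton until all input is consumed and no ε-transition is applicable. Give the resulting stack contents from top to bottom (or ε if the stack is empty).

Y$

(q_0, xyxyxyx, $)
  ε-move, top $: go to q_1, push $ → (q_1, xyxyxyx, $)
  read x, top $: go to q_1, push Y$ → (q_1, yxyxyx, Y$)
  read y, top Y: go to q_1, push ε → (q_1, xyxyx, $)
  read x, top $: go to q_1, push Y$ → (q_1, yxyx, Y$)
  read y, top Y: go to q_1, push ε → (q_1, xyx, $)
  read x, top $: go to q_1, push Y$ → (q_1, yx, Y$)
  read y, top Y: go to q_1, push ε → (q_1, x, $)
  read x, top $: go to q_1, push Y$ → (q_1, ε, Y$)
All input consumed in state q_1 with stack Y$.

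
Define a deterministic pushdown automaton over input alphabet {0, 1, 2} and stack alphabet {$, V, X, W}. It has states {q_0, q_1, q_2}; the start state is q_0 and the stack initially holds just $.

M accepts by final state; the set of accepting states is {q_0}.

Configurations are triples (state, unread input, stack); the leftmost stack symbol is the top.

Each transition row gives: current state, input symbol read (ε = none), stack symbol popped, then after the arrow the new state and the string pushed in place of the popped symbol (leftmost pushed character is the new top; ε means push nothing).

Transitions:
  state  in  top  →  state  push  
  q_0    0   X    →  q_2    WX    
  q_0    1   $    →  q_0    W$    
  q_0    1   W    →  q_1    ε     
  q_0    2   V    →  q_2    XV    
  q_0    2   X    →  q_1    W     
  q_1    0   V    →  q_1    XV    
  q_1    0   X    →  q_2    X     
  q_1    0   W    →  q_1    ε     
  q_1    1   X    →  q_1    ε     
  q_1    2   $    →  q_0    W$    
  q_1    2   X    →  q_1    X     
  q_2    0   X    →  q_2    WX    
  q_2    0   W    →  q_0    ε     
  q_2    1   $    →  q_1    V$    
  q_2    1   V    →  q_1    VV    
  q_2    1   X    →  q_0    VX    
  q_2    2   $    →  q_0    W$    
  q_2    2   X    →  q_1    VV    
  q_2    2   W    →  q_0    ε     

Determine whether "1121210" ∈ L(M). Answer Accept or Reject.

Reject

(q_0, 1121210, $) ⊢ (q_0, 121210, W$) ⊢ (q_1, 21210, $) ⊢ (q_0, 1210, W$) ⊢ (q_1, 210, $) ⊢ (q_0, 10, W$) ⊢ (q_1, 0, $)
No transition applies at (q_1, 0, $); input not fully consumed.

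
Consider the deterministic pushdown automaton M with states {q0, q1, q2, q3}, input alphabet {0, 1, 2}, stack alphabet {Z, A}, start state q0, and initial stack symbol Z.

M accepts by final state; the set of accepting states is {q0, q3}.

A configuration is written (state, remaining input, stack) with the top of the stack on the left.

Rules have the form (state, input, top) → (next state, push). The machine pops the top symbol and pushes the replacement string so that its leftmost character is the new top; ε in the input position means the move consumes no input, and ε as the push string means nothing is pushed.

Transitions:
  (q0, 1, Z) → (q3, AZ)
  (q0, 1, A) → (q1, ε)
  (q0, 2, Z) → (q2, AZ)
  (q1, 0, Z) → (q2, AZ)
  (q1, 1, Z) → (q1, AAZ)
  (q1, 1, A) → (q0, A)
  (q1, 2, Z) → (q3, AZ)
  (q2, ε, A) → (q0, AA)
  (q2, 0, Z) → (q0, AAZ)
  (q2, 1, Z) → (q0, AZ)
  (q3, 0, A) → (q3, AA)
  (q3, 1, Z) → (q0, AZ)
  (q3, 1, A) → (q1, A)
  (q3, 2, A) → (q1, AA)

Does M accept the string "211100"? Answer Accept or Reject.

(q0, 211100, Z)
  read 2, top Z: go to q2, push AZ → (q2, 11100, AZ)
  ε-move, top A: go to q0, push AA → (q0, 11100, AAZ)
  read 1, top A: go to q1, push ε → (q1, 1100, AZ)
  read 1, top A: go to q0, push A → (q0, 100, AZ)
  read 1, top A: go to q1, push ε → (q1, 00, Z)
  read 0, top Z: go to q2, push AZ → (q2, 0, AZ)
  ε-move, top A: go to q0, push AA → (q0, 0, AAZ)
No transition applies at (q0, 0, AAZ); input not fully consumed.

Reject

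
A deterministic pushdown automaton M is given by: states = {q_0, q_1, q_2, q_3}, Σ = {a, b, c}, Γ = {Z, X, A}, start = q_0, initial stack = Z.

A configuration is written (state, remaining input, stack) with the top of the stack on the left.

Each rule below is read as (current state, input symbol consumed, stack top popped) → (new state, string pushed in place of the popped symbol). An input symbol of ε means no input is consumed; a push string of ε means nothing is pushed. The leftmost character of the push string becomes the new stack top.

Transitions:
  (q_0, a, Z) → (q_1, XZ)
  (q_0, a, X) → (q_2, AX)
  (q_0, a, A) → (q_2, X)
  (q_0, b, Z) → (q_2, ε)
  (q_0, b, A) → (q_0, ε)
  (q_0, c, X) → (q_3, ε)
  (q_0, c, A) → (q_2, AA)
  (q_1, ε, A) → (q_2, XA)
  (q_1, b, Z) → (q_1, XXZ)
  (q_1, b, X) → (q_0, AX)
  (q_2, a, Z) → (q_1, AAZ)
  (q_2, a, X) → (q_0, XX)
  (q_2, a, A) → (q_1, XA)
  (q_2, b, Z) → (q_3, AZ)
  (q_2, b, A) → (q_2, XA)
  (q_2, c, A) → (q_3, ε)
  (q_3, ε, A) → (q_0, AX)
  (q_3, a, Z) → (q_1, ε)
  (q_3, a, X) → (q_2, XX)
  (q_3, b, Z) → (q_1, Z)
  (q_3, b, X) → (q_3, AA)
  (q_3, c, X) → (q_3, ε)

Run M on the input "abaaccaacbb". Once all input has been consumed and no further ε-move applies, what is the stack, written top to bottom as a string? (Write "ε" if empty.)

XAXZ

(q_0, abaaccaacbb, Z)
  read a, top Z: go to q_1, push XZ → (q_1, baaccaacbb, XZ)
  read b, top X: go to q_0, push AX → (q_0, aaccaacbb, AXZ)
  read a, top A: go to q_2, push X → (q_2, accaacbb, XXZ)
  read a, top X: go to q_0, push XX → (q_0, ccaacbb, XXXZ)
  read c, top X: go to q_3, push ε → (q_3, caacbb, XXZ)
  read c, top X: go to q_3, push ε → (q_3, aacbb, XZ)
  read a, top X: go to q_2, push XX → (q_2, acbb, XXZ)
  read a, top X: go to q_0, push XX → (q_0, cbb, XXXZ)
  read c, top X: go to q_3, push ε → (q_3, bb, XXZ)
  read b, top X: go to q_3, push AA → (q_3, b, AAXZ)
  ε-move, top A: go to q_0, push AX → (q_0, b, AXAXZ)
  read b, top A: go to q_0, push ε → (q_0, ε, XAXZ)
All input consumed in state q_0 with stack XAXZ.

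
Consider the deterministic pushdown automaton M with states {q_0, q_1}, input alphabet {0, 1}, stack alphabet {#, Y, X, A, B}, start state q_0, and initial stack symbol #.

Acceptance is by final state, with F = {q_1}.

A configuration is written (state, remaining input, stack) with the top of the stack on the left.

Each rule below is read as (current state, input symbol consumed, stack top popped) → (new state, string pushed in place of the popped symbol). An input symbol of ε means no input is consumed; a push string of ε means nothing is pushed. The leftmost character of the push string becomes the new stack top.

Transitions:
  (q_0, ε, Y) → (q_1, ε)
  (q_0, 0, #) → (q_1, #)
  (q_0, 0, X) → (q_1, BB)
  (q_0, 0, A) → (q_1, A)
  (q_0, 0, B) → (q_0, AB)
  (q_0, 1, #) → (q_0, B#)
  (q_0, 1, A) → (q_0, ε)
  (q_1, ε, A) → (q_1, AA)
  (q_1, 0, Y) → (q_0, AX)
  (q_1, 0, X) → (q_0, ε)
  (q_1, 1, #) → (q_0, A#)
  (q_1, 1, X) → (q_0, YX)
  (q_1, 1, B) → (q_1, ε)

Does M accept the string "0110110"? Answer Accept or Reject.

Accept

(q_0, 0110110, #) ⊢ (q_1, 110110, #) ⊢ (q_0, 10110, A#) ⊢ (q_0, 0110, #) ⊢ (q_1, 110, #) ⊢ (q_0, 10, A#) ⊢ (q_0, 0, #) ⊢ (q_1, ε, #)
All input consumed; state q_1 ∈ F.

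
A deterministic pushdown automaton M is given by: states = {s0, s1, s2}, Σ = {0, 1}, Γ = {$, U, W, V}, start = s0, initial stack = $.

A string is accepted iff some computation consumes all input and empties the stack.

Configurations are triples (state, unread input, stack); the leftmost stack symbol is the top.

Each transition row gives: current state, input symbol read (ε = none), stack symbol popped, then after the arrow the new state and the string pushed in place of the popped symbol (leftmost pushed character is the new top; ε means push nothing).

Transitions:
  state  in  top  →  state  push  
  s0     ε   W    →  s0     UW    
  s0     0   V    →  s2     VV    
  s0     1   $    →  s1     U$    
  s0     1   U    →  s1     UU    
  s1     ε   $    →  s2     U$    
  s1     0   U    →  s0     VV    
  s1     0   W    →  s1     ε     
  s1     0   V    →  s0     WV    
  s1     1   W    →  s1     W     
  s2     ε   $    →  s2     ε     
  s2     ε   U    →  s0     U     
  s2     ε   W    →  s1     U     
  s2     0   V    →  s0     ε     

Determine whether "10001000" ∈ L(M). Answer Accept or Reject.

(s0, 10001000, $) ⊢ (s1, 0001000, U$) ⊢ (s0, 001000, VV$) ⊢ (s2, 01000, VVV$) ⊢ (s0, 1000, VV$)
No transition applies at (s0, 1000, VV$); input not fully consumed.

Reject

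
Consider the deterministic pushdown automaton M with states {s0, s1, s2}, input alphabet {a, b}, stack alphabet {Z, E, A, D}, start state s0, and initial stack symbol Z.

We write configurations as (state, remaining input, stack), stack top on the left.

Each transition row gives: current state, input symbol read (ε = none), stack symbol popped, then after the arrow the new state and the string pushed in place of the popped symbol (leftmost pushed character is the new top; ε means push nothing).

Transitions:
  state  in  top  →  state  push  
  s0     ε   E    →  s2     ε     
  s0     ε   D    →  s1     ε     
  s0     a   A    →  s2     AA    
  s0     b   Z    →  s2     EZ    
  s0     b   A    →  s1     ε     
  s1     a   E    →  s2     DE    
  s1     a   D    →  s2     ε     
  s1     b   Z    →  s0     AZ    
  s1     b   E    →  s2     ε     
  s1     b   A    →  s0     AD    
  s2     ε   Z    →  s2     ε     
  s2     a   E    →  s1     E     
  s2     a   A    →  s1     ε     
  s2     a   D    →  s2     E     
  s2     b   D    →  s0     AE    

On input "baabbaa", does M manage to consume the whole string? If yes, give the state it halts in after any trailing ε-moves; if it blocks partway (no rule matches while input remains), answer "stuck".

(s0, baabbaa, Z)
  read b, top Z: go to s2, push EZ → (s2, aabbaa, EZ)
  read a, top E: go to s1, push E → (s1, abbaa, EZ)
  read a, top E: go to s2, push DE → (s2, bbaa, DEZ)
  read b, top D: go to s0, push AE → (s0, baa, AEEZ)
  read b, top A: go to s1, push ε → (s1, aa, EEZ)
  read a, top E: go to s2, push DE → (s2, a, DEEZ)
  read a, top D: go to s2, push E → (s2, ε, EEEZ)
All input consumed; M is in state s2.

s2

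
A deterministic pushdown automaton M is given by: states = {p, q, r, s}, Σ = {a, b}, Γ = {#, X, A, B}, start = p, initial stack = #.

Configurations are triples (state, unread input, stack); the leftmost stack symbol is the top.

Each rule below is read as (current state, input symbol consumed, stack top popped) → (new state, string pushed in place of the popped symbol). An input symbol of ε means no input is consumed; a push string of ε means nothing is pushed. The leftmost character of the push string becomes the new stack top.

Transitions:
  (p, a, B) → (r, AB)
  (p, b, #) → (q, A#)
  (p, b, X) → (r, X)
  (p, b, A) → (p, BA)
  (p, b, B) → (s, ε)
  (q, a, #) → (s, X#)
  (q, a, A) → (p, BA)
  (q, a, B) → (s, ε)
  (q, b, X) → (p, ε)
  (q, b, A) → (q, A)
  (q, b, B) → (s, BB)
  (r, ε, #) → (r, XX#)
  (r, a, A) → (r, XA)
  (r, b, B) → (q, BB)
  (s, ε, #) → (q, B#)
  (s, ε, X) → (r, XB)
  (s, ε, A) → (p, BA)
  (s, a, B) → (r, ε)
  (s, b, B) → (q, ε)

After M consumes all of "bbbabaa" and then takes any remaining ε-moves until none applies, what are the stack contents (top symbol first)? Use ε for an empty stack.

XABA#

(p, bbbabaa, #) ⊢ (q, bbabaa, A#) ⊢ (q, babaa, A#) ⊢ (q, abaa, A#) ⊢ (p, baa, BA#) ⊢ (s, aa, A#) ⊢ (p, aa, BA#) ⊢ (r, a, ABA#) ⊢ (r, ε, XABA#)
All input consumed in state r with stack XABA#.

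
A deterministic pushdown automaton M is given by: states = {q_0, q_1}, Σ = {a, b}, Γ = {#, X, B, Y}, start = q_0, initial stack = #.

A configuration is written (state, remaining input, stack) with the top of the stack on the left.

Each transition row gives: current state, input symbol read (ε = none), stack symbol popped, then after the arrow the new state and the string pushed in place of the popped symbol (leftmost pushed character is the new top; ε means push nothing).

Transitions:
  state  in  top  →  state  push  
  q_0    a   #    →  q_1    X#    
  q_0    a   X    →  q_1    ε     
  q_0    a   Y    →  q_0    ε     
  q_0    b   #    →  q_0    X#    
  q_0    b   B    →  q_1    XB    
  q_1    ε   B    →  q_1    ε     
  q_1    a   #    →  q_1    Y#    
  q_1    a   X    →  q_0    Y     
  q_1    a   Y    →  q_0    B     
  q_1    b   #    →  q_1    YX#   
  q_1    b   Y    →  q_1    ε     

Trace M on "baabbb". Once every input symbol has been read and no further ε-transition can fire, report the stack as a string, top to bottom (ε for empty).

(q_0, baabbb, #)
  read b, top #: go to q_0, push X# → (q_0, aabbb, X#)
  read a, top X: go to q_1, push ε → (q_1, abbb, #)
  read a, top #: go to q_1, push Y# → (q_1, bbb, Y#)
  read b, top Y: go to q_1, push ε → (q_1, bb, #)
  read b, top #: go to q_1, push YX# → (q_1, b, YX#)
  read b, top Y: go to q_1, push ε → (q_1, ε, X#)
All input consumed in state q_1 with stack X#.

X#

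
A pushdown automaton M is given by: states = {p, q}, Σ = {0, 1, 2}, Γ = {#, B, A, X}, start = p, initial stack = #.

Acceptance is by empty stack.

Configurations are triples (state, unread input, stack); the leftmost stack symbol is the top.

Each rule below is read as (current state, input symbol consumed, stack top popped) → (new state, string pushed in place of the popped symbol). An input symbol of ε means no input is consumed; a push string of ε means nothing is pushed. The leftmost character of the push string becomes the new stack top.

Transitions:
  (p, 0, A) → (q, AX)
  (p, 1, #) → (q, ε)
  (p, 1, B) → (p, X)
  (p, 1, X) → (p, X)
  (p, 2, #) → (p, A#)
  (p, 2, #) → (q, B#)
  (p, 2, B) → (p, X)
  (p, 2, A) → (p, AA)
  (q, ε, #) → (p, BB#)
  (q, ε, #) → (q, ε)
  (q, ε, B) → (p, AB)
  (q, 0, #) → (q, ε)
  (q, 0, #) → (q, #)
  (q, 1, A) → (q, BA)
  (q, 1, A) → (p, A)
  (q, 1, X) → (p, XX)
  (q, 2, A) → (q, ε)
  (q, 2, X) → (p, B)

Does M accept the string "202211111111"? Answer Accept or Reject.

Reject

No computation consumes all input and empties the stack.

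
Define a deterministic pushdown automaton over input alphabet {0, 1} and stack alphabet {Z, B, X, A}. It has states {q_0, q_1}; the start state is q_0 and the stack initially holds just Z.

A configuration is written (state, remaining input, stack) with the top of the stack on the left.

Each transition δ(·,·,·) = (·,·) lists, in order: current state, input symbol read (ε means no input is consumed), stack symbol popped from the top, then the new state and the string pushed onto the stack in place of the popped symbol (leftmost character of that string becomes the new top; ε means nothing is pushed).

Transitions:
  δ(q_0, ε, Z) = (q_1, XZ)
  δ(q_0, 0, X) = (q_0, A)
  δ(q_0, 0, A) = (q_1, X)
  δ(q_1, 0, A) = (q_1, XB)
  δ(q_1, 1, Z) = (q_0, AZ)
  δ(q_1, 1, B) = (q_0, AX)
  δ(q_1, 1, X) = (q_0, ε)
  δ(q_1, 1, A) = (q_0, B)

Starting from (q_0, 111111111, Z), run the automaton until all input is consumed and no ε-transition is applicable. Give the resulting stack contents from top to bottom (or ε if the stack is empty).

(q_0, 111111111, Z)
  ε-move, top Z: go to q_1, push XZ → (q_1, 111111111, XZ)
  read 1, top X: go to q_0, push ε → (q_0, 11111111, Z)
  ε-move, top Z: go to q_1, push XZ → (q_1, 11111111, XZ)
  read 1, top X: go to q_0, push ε → (q_0, 1111111, Z)
  ε-move, top Z: go to q_1, push XZ → (q_1, 1111111, XZ)
  read 1, top X: go to q_0, push ε → (q_0, 111111, Z)
  ε-move, top Z: go to q_1, push XZ → (q_1, 111111, XZ)
  read 1, top X: go to q_0, push ε → (q_0, 11111, Z)
  ε-move, top Z: go to q_1, push XZ → (q_1, 11111, XZ)
  read 1, top X: go to q_0, push ε → (q_0, 1111, Z)
  ε-move, top Z: go to q_1, push XZ → (q_1, 1111, XZ)
  read 1, top X: go to q_0, push ε → (q_0, 111, Z)
  ε-move, top Z: go to q_1, push XZ → (q_1, 111, XZ)
  read 1, top X: go to q_0, push ε → (q_0, 11, Z)
  ε-move, top Z: go to q_1, push XZ → (q_1, 11, XZ)
  read 1, top X: go to q_0, push ε → (q_0, 1, Z)
  ε-move, top Z: go to q_1, push XZ → (q_1, 1, XZ)
  read 1, top X: go to q_0, push ε → (q_0, ε, Z)
  ε-move, top Z: go to q_1, push XZ → (q_1, ε, XZ)
All input consumed in state q_1 with stack XZ.

XZ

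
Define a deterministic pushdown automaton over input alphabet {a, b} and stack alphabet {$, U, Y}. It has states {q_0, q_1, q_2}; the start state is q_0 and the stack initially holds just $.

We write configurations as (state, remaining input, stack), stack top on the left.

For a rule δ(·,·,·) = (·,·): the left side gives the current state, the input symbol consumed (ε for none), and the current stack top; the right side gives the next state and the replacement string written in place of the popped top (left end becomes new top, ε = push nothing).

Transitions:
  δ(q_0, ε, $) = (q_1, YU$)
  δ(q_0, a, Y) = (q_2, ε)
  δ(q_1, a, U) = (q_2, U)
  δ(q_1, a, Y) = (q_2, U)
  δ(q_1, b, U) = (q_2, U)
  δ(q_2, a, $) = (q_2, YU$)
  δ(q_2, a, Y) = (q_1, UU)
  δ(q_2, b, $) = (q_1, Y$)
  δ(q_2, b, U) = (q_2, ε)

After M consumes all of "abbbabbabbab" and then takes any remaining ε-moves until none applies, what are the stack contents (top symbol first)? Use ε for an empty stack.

(q_0, abbbabbabbab, $)
  ε-move, top $: go to q_1, push YU$ → (q_1, abbbabbabbab, YU$)
  read a, top Y: go to q_2, push U → (q_2, bbbabbabbab, UU$)
  read b, top U: go to q_2, push ε → (q_2, bbabbabbab, U$)
  read b, top U: go to q_2, push ε → (q_2, babbabbab, $)
  read b, top $: go to q_1, push Y$ → (q_1, abbabbab, Y$)
  read a, top Y: go to q_2, push U → (q_2, bbabbab, U$)
  read b, top U: go to q_2, push ε → (q_2, babbab, $)
  read b, top $: go to q_1, push Y$ → (q_1, abbab, Y$)
  read a, top Y: go to q_2, push U → (q_2, bbab, U$)
  read b, top U: go to q_2, push ε → (q_2, bab, $)
  read b, top $: go to q_1, push Y$ → (q_1, ab, Y$)
  read a, top Y: go to q_2, push U → (q_2, b, U$)
  read b, top U: go to q_2, push ε → (q_2, ε, $)
All input consumed in state q_2 with stack $.

$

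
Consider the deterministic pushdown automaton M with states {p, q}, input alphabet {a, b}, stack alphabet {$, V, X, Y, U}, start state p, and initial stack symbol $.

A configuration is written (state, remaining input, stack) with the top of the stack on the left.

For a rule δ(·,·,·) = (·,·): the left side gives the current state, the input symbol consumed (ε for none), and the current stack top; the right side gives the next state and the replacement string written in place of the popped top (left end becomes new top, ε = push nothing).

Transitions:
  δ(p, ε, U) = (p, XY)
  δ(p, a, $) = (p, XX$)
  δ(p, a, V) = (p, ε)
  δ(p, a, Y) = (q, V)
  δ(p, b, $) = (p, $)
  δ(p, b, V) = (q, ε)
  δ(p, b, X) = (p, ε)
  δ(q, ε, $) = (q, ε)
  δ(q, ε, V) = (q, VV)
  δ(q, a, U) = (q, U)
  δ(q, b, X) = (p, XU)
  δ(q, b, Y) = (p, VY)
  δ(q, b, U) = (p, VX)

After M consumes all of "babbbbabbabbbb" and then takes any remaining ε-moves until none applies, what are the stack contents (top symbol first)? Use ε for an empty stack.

$

(p, babbbbabbabbbb, $)
  read b, top $: go to p, push $ → (p, abbbbabbabbbb, $)
  read a, top $: go to p, push XX$ → (p, bbbbabbabbbb, XX$)
  read b, top X: go to p, push ε → (p, bbbabbabbbb, X$)
  read b, top X: go to p, push ε → (p, bbabbabbbb, $)
  read b, top $: go to p, push $ → (p, babbabbbb, $)
  read b, top $: go to p, push $ → (p, abbabbbb, $)
  read a, top $: go to p, push XX$ → (p, bbabbbb, XX$)
  read b, top X: go to p, push ε → (p, babbbb, X$)
  read b, top X: go to p, push ε → (p, abbbb, $)
  read a, top $: go to p, push XX$ → (p, bbbb, XX$)
  read b, top X: go to p, push ε → (p, bbb, X$)
  read b, top X: go to p, push ε → (p, bb, $)
  read b, top $: go to p, push $ → (p, b, $)
  read b, top $: go to p, push $ → (p, ε, $)
All input consumed in state p with stack $.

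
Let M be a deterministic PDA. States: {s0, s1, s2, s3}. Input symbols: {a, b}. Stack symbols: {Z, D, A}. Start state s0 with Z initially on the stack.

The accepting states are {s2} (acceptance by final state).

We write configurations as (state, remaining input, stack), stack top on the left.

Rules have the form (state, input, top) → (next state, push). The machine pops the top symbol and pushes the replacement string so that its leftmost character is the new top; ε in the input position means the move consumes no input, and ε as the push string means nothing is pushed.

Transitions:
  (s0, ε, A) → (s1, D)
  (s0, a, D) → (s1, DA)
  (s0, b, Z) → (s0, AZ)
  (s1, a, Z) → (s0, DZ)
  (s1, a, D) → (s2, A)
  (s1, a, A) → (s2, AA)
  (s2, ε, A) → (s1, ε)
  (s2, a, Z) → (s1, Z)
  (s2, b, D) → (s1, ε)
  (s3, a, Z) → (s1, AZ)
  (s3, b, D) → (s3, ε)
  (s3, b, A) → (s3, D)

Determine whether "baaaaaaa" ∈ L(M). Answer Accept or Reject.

Accept

(s0, baaaaaaa, Z)
  read b, top Z: go to s0, push AZ → (s0, aaaaaaa, AZ)
  ε-move, top A: go to s1, push D → (s1, aaaaaaa, DZ)
  read a, top D: go to s2, push A → (s2, aaaaaa, AZ)
  ε-move, top A: go to s1, push ε → (s1, aaaaaa, Z)
  read a, top Z: go to s0, push DZ → (s0, aaaaa, DZ)
  read a, top D: go to s1, push DA → (s1, aaaa, DAZ)
  read a, top D: go to s2, push A → (s2, aaa, AAZ)
  ε-move, top A: go to s1, push ε → (s1, aaa, AZ)
  read a, top A: go to s2, push AA → (s2, aa, AAZ)
  ε-move, top A: go to s1, push ε → (s1, aa, AZ)
  read a, top A: go to s2, push AA → (s2, a, AAZ)
  ε-move, top A: go to s1, push ε → (s1, a, AZ)
  read a, top A: go to s2, push AA → (s2, ε, AAZ)
All input consumed; state s2 ∈ F.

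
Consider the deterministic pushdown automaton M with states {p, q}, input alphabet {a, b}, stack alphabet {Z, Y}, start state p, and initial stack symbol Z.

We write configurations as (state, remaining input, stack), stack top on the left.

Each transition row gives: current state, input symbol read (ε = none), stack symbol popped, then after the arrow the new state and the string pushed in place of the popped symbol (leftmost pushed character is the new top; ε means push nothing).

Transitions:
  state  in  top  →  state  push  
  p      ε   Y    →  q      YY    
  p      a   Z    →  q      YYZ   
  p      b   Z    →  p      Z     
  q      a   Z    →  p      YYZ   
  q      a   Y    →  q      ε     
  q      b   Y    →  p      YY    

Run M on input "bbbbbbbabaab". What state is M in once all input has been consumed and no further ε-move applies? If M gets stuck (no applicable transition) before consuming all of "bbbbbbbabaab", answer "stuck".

q

(p, bbbbbbbabaab, Z)
  read b, top Z: go to p, push Z → (p, bbbbbbabaab, Z)
  read b, top Z: go to p, push Z → (p, bbbbbabaab, Z)
  read b, top Z: go to p, push Z → (p, bbbbabaab, Z)
  read b, top Z: go to p, push Z → (p, bbbabaab, Z)
  read b, top Z: go to p, push Z → (p, bbabaab, Z)
  read b, top Z: go to p, push Z → (p, babaab, Z)
  read b, top Z: go to p, push Z → (p, abaab, Z)
  read a, top Z: go to q, push YYZ → (q, baab, YYZ)
  read b, top Y: go to p, push YY → (p, aab, YYYZ)
  ε-move, top Y: go to q, push YY → (q, aab, YYYYZ)
  read a, top Y: go to q, push ε → (q, ab, YYYZ)
  read a, top Y: go to q, push ε → (q, b, YYZ)
  read b, top Y: go to p, push YY → (p, ε, YYYZ)
  ε-move, top Y: go to q, push YY → (q, ε, YYYYZ)
All input consumed; M is in state q.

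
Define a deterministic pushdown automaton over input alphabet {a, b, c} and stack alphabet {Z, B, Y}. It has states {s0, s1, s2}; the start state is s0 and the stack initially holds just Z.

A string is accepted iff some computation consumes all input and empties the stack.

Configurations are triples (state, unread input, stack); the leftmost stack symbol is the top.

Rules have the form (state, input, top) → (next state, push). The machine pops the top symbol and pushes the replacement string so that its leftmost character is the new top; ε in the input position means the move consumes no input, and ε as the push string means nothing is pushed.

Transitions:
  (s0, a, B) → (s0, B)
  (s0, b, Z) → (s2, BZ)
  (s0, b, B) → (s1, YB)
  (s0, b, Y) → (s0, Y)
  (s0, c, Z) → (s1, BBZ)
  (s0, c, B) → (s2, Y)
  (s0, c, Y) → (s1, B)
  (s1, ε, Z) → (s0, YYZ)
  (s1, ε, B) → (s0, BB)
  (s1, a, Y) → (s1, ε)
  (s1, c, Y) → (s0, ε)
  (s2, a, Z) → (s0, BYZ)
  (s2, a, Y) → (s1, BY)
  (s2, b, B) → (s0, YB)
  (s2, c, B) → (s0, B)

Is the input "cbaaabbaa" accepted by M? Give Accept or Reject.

Reject

(s0, cbaaabbaa, Z)
  read c, top Z: go to s1, push BBZ → (s1, baaabbaa, BBZ)
  ε-move, top B: go to s0, push BB → (s0, baaabbaa, BBBZ)
  read b, top B: go to s1, push YB → (s1, aaabbaa, YBBBZ)
  read a, top Y: go to s1, push ε → (s1, aabbaa, BBBZ)
  ε-move, top B: go to s0, push BB → (s0, aabbaa, BBBBZ)
  read a, top B: go to s0, push B → (s0, abbaa, BBBBZ)
  read a, top B: go to s0, push B → (s0, bbaa, BBBBZ)
  read b, top B: go to s1, push YB → (s1, baa, YBBBBZ)
No transition applies at (s1, baa, YBBBBZ); input not fully consumed.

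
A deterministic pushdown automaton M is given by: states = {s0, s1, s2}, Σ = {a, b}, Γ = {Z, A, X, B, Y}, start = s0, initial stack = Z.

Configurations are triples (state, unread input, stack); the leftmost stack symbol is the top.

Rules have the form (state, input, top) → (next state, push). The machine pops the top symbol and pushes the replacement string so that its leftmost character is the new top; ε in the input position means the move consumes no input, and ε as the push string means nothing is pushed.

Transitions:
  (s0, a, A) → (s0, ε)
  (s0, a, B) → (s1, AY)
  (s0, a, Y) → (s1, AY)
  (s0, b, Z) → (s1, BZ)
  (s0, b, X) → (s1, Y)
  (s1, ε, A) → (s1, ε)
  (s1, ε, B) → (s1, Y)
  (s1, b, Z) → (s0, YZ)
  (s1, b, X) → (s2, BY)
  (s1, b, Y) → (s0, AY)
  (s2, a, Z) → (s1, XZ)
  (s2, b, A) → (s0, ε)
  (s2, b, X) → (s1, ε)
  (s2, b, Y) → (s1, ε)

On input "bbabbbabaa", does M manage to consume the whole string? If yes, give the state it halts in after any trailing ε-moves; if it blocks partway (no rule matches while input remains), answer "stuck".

(s0, bbabbbabaa, Z)
  read b, top Z: go to s1, push BZ → (s1, babbbabaa, BZ)
  ε-move, top B: go to s1, push Y → (s1, babbbabaa, YZ)
  read b, top Y: go to s0, push AY → (s0, abbbabaa, AYZ)
  read a, top A: go to s0, push ε → (s0, bbbabaa, YZ)
No transition for (s0, b, top Y); M blocks with input bbbabaa remaining.

stuck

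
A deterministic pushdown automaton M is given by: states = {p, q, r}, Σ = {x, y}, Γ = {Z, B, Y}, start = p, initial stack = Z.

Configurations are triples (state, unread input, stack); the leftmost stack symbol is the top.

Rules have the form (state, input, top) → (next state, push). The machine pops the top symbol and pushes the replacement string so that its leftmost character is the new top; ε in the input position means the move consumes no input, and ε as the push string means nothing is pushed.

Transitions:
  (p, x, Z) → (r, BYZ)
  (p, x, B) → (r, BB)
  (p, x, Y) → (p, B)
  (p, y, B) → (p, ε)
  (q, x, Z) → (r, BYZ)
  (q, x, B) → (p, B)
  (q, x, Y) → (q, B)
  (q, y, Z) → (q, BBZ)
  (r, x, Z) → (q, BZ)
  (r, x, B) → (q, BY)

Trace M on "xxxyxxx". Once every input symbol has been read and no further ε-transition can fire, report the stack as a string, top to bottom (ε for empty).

BYBYZ

(p, xxxyxxx, Z)
  read x, top Z: go to r, push BYZ → (r, xxyxxx, BYZ)
  read x, top B: go to q, push BY → (q, xyxxx, BYYZ)
  read x, top B: go to p, push B → (p, yxxx, BYYZ)
  read y, top B: go to p, push ε → (p, xxx, YYZ)
  read x, top Y: go to p, push B → (p, xx, BYZ)
  read x, top B: go to r, push BB → (r, x, BBYZ)
  read x, top B: go to q, push BY → (q, ε, BYBYZ)
All input consumed in state q with stack BYBYZ.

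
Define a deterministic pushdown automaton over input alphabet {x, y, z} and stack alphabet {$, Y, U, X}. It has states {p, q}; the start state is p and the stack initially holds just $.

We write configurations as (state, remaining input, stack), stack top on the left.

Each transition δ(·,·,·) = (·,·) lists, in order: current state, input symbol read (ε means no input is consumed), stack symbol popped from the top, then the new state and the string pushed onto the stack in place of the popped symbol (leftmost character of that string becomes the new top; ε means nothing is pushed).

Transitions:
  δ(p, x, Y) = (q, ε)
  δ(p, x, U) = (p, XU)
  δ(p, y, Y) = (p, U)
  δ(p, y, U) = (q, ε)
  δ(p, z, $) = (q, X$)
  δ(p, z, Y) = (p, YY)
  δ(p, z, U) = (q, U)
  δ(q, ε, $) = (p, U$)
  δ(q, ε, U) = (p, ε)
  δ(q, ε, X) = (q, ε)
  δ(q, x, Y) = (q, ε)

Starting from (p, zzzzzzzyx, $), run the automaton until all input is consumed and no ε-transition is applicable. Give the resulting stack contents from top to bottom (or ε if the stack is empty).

(p, zzzzzzzyx, $)
  read z, top $: go to q, push X$ → (q, zzzzzzyx, X$)
  ε-move, top X: go to q, push ε → (q, zzzzzzyx, $)
  ε-move, top $: go to p, push U$ → (p, zzzzzzyx, U$)
  read z, top U: go to q, push U → (q, zzzzzyx, U$)
  ε-move, top U: go to p, push ε → (p, zzzzzyx, $)
  read z, top $: go to q, push X$ → (q, zzzzyx, X$)
  ε-move, top X: go to q, push ε → (q, zzzzyx, $)
  ε-move, top $: go to p, push U$ → (p, zzzzyx, U$)
  read z, top U: go to q, push U → (q, zzzyx, U$)
  ε-move, top U: go to p, push ε → (p, zzzyx, $)
  read z, top $: go to q, push X$ → (q, zzyx, X$)
  ε-move, top X: go to q, push ε → (q, zzyx, $)
  ε-move, top $: go to p, push U$ → (p, zzyx, U$)
  read z, top U: go to q, push U → (q, zyx, U$)
  ε-move, top U: go to p, push ε → (p, zyx, $)
  read z, top $: go to q, push X$ → (q, yx, X$)
  ε-move, top X: go to q, push ε → (q, yx, $)
  ε-move, top $: go to p, push U$ → (p, yx, U$)
  read y, top U: go to q, push ε → (q, x, $)
  ε-move, top $: go to p, push U$ → (p, x, U$)
  read x, top U: go to p, push XU → (p, ε, XU$)
All input consumed in state p with stack XU$.

XU$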